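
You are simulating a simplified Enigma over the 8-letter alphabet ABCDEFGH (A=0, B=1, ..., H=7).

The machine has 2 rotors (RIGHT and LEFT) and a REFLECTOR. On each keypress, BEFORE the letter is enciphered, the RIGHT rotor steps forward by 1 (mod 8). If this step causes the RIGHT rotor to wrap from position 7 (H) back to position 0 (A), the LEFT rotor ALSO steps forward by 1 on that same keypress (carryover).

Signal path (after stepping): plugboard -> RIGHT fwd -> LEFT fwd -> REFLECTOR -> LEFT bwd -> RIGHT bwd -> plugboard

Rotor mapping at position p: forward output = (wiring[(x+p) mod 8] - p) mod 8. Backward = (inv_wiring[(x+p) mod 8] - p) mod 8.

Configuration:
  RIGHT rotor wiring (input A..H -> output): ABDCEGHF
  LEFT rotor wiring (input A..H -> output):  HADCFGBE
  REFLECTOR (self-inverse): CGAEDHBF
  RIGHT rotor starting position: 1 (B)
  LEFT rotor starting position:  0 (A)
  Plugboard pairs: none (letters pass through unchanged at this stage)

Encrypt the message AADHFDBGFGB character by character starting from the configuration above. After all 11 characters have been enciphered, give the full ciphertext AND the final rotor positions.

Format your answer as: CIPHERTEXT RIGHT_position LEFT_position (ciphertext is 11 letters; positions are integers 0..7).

Answer: FECBHHHAGCG 4 1

Derivation:
Char 1 ('A'): step: R->2, L=0; A->plug->A->R->B->L->A->refl->C->L'->D->R'->F->plug->F
Char 2 ('A'): step: R->3, L=0; A->plug->A->R->H->L->E->refl->D->L'->C->R'->E->plug->E
Char 3 ('D'): step: R->4, L=0; D->plug->D->R->B->L->A->refl->C->L'->D->R'->C->plug->C
Char 4 ('H'): step: R->5, L=0; H->plug->H->R->H->L->E->refl->D->L'->C->R'->B->plug->B
Char 5 ('F'): step: R->6, L=0; F->plug->F->R->E->L->F->refl->H->L'->A->R'->H->plug->H
Char 6 ('D'): step: R->7, L=0; D->plug->D->R->E->L->F->refl->H->L'->A->R'->H->plug->H
Char 7 ('B'): step: R->0, L->1 (L advanced); B->plug->B->R->B->L->C->refl->A->L'->F->R'->H->plug->H
Char 8 ('G'): step: R->1, L=1; G->plug->G->R->E->L->F->refl->H->L'->A->R'->A->plug->A
Char 9 ('F'): step: R->2, L=1; F->plug->F->R->D->L->E->refl->D->L'->G->R'->G->plug->G
Char 10 ('G'): step: R->3, L=1; G->plug->G->R->G->L->D->refl->E->L'->D->R'->C->plug->C
Char 11 ('B'): step: R->4, L=1; B->plug->B->R->C->L->B->refl->G->L'->H->R'->G->plug->G
Final: ciphertext=FECBHHHAGCG, RIGHT=4, LEFT=1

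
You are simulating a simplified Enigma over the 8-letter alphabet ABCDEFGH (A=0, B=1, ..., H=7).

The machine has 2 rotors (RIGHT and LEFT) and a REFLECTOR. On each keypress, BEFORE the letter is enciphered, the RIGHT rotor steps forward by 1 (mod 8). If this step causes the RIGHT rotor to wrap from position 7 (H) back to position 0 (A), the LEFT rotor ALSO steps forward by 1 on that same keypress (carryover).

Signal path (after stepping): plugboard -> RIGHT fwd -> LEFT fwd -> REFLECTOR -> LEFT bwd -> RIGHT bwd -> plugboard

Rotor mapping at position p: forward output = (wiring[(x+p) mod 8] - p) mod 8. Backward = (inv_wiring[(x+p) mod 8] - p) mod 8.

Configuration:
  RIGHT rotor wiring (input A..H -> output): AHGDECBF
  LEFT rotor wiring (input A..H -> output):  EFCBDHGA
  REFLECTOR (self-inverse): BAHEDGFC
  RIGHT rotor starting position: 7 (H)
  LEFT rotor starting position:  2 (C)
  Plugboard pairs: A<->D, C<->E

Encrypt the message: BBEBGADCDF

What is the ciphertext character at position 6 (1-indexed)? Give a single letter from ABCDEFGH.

Char 1 ('B'): step: R->0, L->3 (L advanced); B->plug->B->R->H->L->H->refl->C->L'->G->R'->C->plug->E
Char 2 ('B'): step: R->1, L=3; B->plug->B->R->F->L->B->refl->A->L'->B->R'->E->plug->C
Char 3 ('E'): step: R->2, L=3; E->plug->C->R->C->L->E->refl->D->L'->D->R'->F->plug->F
Char 4 ('B'): step: R->3, L=3; B->plug->B->R->B->L->A->refl->B->L'->F->R'->F->plug->F
Char 5 ('G'): step: R->4, L=3; G->plug->G->R->C->L->E->refl->D->L'->D->R'->F->plug->F
Char 6 ('A'): step: R->5, L=3; A->plug->D->R->D->L->D->refl->E->L'->C->R'->E->plug->C

C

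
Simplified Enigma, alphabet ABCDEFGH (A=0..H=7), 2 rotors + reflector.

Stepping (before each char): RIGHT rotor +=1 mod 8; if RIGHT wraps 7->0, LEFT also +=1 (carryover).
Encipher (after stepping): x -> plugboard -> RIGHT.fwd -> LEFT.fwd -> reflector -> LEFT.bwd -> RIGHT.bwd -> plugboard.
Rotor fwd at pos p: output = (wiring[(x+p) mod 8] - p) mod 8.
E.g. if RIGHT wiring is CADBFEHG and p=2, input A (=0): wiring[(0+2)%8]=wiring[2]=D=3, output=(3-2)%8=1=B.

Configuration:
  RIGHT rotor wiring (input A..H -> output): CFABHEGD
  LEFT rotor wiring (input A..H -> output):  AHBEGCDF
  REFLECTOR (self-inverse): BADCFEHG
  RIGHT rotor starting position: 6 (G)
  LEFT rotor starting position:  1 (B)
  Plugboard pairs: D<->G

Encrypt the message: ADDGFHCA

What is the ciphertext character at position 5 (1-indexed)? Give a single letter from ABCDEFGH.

Char 1 ('A'): step: R->7, L=1; A->plug->A->R->E->L->B->refl->A->L'->B->R'->D->plug->G
Char 2 ('D'): step: R->0, L->2 (L advanced); D->plug->G->R->G->L->G->refl->H->L'->A->R'->C->plug->C
Char 3 ('D'): step: R->1, L=2; D->plug->G->R->C->L->E->refl->F->L'->H->R'->B->plug->B
Char 4 ('G'): step: R->2, L=2; G->plug->D->R->C->L->E->refl->F->L'->H->R'->B->plug->B
Char 5 ('F'): step: R->3, L=2; F->plug->F->R->H->L->F->refl->E->L'->C->R'->G->plug->D

D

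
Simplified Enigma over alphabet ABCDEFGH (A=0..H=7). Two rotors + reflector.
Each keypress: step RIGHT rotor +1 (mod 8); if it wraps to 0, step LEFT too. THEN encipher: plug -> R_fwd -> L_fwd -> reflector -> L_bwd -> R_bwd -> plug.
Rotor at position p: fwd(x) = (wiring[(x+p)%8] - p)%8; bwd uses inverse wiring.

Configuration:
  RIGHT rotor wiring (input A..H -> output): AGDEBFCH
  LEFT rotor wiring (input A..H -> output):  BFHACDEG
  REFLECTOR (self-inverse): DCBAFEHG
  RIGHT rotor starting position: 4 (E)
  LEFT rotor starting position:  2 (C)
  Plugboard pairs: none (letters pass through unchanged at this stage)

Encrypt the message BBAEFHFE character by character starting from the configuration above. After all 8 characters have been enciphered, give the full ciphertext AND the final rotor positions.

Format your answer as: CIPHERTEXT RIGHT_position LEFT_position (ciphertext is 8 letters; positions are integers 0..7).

Char 1 ('B'): step: R->5, L=2; B->plug->B->R->F->L->E->refl->F->L'->A->R'->A->plug->A
Char 2 ('B'): step: R->6, L=2; B->plug->B->R->B->L->G->refl->H->L'->G->R'->F->plug->F
Char 3 ('A'): step: R->7, L=2; A->plug->A->R->A->L->F->refl->E->L'->F->R'->E->plug->E
Char 4 ('E'): step: R->0, L->3 (L advanced); E->plug->E->R->B->L->H->refl->G->L'->F->R'->F->plug->F
Char 5 ('F'): step: R->1, L=3; F->plug->F->R->B->L->H->refl->G->L'->F->R'->A->plug->A
Char 6 ('H'): step: R->2, L=3; H->plug->H->R->E->L->D->refl->A->L'->C->R'->B->plug->B
Char 7 ('F'): step: R->3, L=3; F->plug->F->R->F->L->G->refl->H->L'->B->R'->A->plug->A
Char 8 ('E'): step: R->4, L=3; E->plug->E->R->E->L->D->refl->A->L'->C->R'->F->plug->F
Final: ciphertext=AFEFABAF, RIGHT=4, LEFT=3

Answer: AFEFABAF 4 3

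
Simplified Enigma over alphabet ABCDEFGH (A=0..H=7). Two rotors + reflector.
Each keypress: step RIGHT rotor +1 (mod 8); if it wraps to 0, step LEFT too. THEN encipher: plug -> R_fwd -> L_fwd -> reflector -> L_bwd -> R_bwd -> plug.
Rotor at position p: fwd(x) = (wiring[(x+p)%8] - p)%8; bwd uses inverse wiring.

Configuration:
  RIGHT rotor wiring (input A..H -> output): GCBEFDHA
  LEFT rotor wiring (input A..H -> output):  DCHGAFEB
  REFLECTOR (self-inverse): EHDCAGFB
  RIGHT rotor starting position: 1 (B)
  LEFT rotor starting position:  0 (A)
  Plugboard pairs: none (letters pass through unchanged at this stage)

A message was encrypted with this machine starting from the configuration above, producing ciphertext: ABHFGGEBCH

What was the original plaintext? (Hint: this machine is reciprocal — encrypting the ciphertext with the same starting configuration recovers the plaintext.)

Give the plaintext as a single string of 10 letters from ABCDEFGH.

Char 1 ('A'): step: R->2, L=0; A->plug->A->R->H->L->B->refl->H->L'->C->R'->B->plug->B
Char 2 ('B'): step: R->3, L=0; B->plug->B->R->C->L->H->refl->B->L'->H->R'->G->plug->G
Char 3 ('H'): step: R->4, L=0; H->plug->H->R->A->L->D->refl->C->L'->B->R'->A->plug->A
Char 4 ('F'): step: R->5, L=0; F->plug->F->R->E->L->A->refl->E->L'->G->R'->A->plug->A
Char 5 ('G'): step: R->6, L=0; G->plug->G->R->H->L->B->refl->H->L'->C->R'->B->plug->B
Char 6 ('G'): step: R->7, L=0; G->plug->G->R->E->L->A->refl->E->L'->G->R'->F->plug->F
Char 7 ('E'): step: R->0, L->1 (L advanced); E->plug->E->R->F->L->D->refl->C->L'->H->R'->G->plug->G
Char 8 ('B'): step: R->1, L=1; B->plug->B->R->A->L->B->refl->H->L'->D->R'->C->plug->C
Char 9 ('C'): step: R->2, L=1; C->plug->C->R->D->L->H->refl->B->L'->A->R'->H->plug->H
Char 10 ('H'): step: R->3, L=1; H->plug->H->R->G->L->A->refl->E->L'->E->R'->D->plug->D

Answer: BGAABFGCHD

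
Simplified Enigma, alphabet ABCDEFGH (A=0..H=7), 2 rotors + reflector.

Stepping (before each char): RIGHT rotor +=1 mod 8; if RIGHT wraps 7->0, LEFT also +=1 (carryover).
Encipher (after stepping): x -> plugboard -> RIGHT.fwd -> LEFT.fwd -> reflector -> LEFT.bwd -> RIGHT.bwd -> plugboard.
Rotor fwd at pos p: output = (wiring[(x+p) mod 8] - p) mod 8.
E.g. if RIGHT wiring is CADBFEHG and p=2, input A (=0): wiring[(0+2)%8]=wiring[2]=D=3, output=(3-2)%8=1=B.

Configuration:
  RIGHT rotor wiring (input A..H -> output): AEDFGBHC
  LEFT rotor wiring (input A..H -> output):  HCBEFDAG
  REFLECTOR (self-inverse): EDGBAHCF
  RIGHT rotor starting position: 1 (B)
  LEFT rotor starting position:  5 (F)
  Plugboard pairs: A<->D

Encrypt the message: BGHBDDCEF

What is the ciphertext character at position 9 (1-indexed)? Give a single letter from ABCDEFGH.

Char 1 ('B'): step: R->2, L=5; B->plug->B->R->D->L->C->refl->G->L'->A->R'->F->plug->F
Char 2 ('G'): step: R->3, L=5; G->plug->G->R->B->L->D->refl->B->L'->C->R'->A->plug->D
Char 3 ('H'): step: R->4, L=5; H->plug->H->R->B->L->D->refl->B->L'->C->R'->A->plug->D
Char 4 ('B'): step: R->5, L=5; B->plug->B->R->C->L->B->refl->D->L'->B->R'->H->plug->H
Char 5 ('D'): step: R->6, L=5; D->plug->A->R->B->L->D->refl->B->L'->C->R'->C->plug->C
Char 6 ('D'): step: R->7, L=5; D->plug->A->R->D->L->C->refl->G->L'->A->R'->H->plug->H
Char 7 ('C'): step: R->0, L->6 (L advanced); C->plug->C->R->D->L->E->refl->A->L'->B->R'->F->plug->F
Char 8 ('E'): step: R->1, L=6; E->plug->E->R->A->L->C->refl->G->L'->F->R'->D->plug->A
Char 9 ('F'): step: R->2, L=6; F->plug->F->R->A->L->C->refl->G->L'->F->R'->E->plug->E

E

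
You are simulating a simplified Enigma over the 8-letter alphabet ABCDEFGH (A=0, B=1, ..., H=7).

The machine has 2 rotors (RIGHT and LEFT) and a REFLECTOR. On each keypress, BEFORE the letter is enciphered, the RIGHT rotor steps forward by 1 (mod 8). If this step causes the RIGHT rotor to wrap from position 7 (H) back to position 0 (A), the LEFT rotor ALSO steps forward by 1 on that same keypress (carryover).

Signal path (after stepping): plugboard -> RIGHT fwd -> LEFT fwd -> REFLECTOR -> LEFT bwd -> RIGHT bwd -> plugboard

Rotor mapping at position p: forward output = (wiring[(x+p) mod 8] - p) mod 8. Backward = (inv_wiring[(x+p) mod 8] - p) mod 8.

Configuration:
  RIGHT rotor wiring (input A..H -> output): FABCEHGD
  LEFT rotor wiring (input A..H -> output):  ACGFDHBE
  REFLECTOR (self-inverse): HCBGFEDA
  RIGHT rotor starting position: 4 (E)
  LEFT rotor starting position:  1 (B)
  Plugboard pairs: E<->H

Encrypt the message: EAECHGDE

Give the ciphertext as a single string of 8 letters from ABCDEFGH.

Char 1 ('E'): step: R->5, L=1; E->plug->H->R->H->L->H->refl->A->L'->F->R'->G->plug->G
Char 2 ('A'): step: R->6, L=1; A->plug->A->R->A->L->B->refl->C->L'->D->R'->E->plug->H
Char 3 ('E'): step: R->7, L=1; E->plug->H->R->H->L->H->refl->A->L'->F->R'->F->plug->F
Char 4 ('C'): step: R->0, L->2 (L advanced); C->plug->C->R->B->L->D->refl->G->L'->G->R'->G->plug->G
Char 5 ('H'): step: R->1, L=2; H->plug->E->R->G->L->G->refl->D->L'->B->R'->C->plug->C
Char 6 ('G'): step: R->2, L=2; G->plug->G->R->D->L->F->refl->E->L'->A->R'->B->plug->B
Char 7 ('D'): step: R->3, L=2; D->plug->D->R->D->L->F->refl->E->L'->A->R'->E->plug->H
Char 8 ('E'): step: R->4, L=2; E->plug->H->R->G->L->G->refl->D->L'->B->R'->E->plug->H

Answer: GHFGCBHH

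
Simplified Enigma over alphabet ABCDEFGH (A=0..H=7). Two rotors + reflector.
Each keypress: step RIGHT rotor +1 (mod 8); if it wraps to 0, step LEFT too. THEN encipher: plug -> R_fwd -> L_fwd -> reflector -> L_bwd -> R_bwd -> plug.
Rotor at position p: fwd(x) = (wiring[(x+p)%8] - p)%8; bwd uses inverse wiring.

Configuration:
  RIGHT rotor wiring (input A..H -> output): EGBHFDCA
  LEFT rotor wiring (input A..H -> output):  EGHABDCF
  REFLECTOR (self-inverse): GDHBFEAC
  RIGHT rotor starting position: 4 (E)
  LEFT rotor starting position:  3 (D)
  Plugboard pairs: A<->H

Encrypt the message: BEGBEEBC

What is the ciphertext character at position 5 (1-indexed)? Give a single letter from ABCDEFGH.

Char 1 ('B'): step: R->5, L=3; B->plug->B->R->F->L->B->refl->D->L'->G->R'->A->plug->H
Char 2 ('E'): step: R->6, L=3; E->plug->E->R->D->L->H->refl->C->L'->E->R'->A->plug->H
Char 3 ('G'): step: R->7, L=3; G->plug->G->R->E->L->C->refl->H->L'->D->R'->H->plug->A
Char 4 ('B'): step: R->0, L->4 (L advanced); B->plug->B->R->G->L->D->refl->B->L'->D->R'->F->plug->F
Char 5 ('E'): step: R->1, L=4; E->plug->E->R->C->L->G->refl->A->L'->E->R'->D->plug->D

D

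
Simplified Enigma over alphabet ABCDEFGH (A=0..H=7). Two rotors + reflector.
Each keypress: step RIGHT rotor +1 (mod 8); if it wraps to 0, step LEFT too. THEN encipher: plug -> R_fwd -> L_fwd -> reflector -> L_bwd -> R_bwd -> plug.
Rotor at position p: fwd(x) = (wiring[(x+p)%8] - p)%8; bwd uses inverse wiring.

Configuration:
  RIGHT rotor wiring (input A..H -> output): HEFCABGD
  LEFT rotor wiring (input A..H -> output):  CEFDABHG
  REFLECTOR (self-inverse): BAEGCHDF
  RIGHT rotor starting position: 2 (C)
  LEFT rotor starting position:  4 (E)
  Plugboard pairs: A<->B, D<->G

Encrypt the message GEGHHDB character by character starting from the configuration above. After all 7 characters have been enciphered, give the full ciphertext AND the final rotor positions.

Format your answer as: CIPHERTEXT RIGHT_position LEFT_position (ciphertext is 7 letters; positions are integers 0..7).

Char 1 ('G'): step: R->3, L=4; G->plug->D->R->D->L->C->refl->E->L'->A->R'->E->plug->E
Char 2 ('E'): step: R->4, L=4; E->plug->E->R->D->L->C->refl->E->L'->A->R'->F->plug->F
Char 3 ('G'): step: R->5, L=4; G->plug->D->R->C->L->D->refl->G->L'->E->R'->A->plug->B
Char 4 ('H'): step: R->6, L=4; H->plug->H->R->D->L->C->refl->E->L'->A->R'->A->plug->B
Char 5 ('H'): step: R->7, L=4; H->plug->H->R->H->L->H->refl->F->L'->B->R'->F->plug->F
Char 6 ('D'): step: R->0, L->5 (L advanced); D->plug->G->R->G->L->G->refl->D->L'->H->R'->A->plug->B
Char 7 ('B'): step: R->1, L=5; B->plug->A->R->D->L->F->refl->H->L'->E->R'->B->plug->A
Final: ciphertext=EFBBFBA, RIGHT=1, LEFT=5

Answer: EFBBFBA 1 5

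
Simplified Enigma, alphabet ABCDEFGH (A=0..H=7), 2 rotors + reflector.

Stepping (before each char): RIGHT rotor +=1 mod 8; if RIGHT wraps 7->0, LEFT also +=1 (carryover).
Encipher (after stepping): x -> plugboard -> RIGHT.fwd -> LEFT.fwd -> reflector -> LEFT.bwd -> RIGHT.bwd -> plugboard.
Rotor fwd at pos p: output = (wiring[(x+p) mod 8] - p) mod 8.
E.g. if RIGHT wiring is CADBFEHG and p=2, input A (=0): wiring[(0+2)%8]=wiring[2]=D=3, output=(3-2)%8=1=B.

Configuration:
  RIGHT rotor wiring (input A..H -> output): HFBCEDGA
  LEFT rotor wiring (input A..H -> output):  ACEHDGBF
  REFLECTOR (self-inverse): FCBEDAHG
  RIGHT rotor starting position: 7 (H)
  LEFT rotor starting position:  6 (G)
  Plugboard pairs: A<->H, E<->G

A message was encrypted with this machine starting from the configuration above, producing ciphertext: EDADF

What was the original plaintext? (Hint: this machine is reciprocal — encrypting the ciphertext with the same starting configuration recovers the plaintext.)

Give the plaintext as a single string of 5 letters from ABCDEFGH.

Answer: AHGFB

Derivation:
Char 1 ('E'): step: R->0, L->7 (L advanced); E->plug->G->R->G->L->H->refl->G->L'->A->R'->H->plug->A
Char 2 ('D'): step: R->1, L=7; D->plug->D->R->D->L->F->refl->A->L'->E->R'->A->plug->H
Char 3 ('A'): step: R->2, L=7; A->plug->H->R->D->L->F->refl->A->L'->E->R'->E->plug->G
Char 4 ('D'): step: R->3, L=7; D->plug->D->R->D->L->F->refl->A->L'->E->R'->F->plug->F
Char 5 ('F'): step: R->4, L=7; F->plug->F->R->B->L->B->refl->C->L'->H->R'->B->plug->B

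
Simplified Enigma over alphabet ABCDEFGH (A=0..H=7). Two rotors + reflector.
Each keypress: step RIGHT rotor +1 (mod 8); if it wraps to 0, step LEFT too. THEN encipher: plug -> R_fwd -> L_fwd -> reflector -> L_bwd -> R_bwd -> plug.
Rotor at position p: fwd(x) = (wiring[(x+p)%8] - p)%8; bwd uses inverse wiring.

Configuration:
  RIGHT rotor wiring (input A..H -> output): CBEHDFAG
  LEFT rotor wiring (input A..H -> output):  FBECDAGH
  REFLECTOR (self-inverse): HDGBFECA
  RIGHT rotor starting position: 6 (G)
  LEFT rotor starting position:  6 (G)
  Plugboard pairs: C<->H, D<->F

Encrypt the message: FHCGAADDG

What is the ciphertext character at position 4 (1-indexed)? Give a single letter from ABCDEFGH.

Char 1 ('F'): step: R->7, L=6; F->plug->D->R->F->L->E->refl->F->L'->G->R'->G->plug->G
Char 2 ('H'): step: R->0, L->7 (L advanced); H->plug->C->R->E->L->D->refl->B->L'->G->R'->H->plug->C
Char 3 ('C'): step: R->1, L=7; C->plug->H->R->B->L->G->refl->C->L'->C->R'->D->plug->F
Char 4 ('G'): step: R->2, L=7; G->plug->G->R->A->L->A->refl->H->L'->H->R'->H->plug->C

C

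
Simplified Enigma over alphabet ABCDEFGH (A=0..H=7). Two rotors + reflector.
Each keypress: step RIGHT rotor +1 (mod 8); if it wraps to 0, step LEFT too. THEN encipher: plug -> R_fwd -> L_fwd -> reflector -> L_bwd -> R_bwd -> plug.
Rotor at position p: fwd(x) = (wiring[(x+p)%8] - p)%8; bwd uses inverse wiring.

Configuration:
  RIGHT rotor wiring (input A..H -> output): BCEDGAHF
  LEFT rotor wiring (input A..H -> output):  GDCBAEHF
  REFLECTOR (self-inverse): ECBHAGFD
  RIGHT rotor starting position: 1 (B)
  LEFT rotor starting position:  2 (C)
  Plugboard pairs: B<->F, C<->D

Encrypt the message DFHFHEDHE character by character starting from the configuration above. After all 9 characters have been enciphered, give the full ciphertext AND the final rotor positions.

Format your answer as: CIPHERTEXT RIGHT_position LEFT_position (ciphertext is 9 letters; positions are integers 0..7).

Answer: AGDCCFFAG 2 3

Derivation:
Char 1 ('D'): step: R->2, L=2; D->plug->C->R->E->L->F->refl->G->L'->C->R'->A->plug->A
Char 2 ('F'): step: R->3, L=2; F->plug->B->R->D->L->C->refl->B->L'->H->R'->G->plug->G
Char 3 ('H'): step: R->4, L=2; H->plug->H->R->H->L->B->refl->C->L'->D->R'->C->plug->D
Char 4 ('F'): step: R->5, L=2; F->plug->B->R->C->L->G->refl->F->L'->E->R'->D->plug->C
Char 5 ('H'): step: R->6, L=2; H->plug->H->R->C->L->G->refl->F->L'->E->R'->D->plug->C
Char 6 ('E'): step: R->7, L=2; E->plug->E->R->E->L->F->refl->G->L'->C->R'->B->plug->F
Char 7 ('D'): step: R->0, L->3 (L advanced); D->plug->C->R->E->L->C->refl->B->L'->C->R'->B->plug->F
Char 8 ('H'): step: R->1, L=3; H->plug->H->R->A->L->G->refl->F->L'->B->R'->A->plug->A
Char 9 ('E'): step: R->2, L=3; E->plug->E->R->F->L->D->refl->H->L'->H->R'->G->plug->G
Final: ciphertext=AGDCCFFAG, RIGHT=2, LEFT=3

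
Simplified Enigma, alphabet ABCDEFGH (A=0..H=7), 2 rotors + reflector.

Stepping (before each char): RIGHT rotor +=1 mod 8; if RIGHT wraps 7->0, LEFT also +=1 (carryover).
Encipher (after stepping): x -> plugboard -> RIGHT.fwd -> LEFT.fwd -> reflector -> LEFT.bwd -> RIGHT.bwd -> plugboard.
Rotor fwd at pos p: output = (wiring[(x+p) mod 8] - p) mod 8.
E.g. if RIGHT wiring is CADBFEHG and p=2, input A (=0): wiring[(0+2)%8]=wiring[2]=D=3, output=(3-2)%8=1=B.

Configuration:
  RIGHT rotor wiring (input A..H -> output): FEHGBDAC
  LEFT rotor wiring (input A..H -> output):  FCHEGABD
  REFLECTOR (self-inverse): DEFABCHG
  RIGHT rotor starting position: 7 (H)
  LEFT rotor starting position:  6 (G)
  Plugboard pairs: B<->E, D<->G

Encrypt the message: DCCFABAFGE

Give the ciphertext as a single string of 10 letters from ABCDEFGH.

Answer: GDEABHDAFA

Derivation:
Char 1 ('D'): step: R->0, L->7 (L advanced); D->plug->G->R->A->L->E->refl->B->L'->G->R'->D->plug->G
Char 2 ('C'): step: R->1, L=7; C->plug->C->R->F->L->H->refl->G->L'->B->R'->G->plug->D
Char 3 ('C'): step: R->2, L=7; C->plug->C->R->H->L->C->refl->F->L'->E->R'->B->plug->E
Char 4 ('F'): step: R->3, L=7; F->plug->F->R->C->L->D->refl->A->L'->D->R'->A->plug->A
Char 5 ('A'): step: R->4, L=7; A->plug->A->R->F->L->H->refl->G->L'->B->R'->E->plug->B
Char 6 ('B'): step: R->5, L=7; B->plug->E->R->H->L->C->refl->F->L'->E->R'->H->plug->H
Char 7 ('A'): step: R->6, L=7; A->plug->A->R->C->L->D->refl->A->L'->D->R'->G->plug->D
Char 8 ('F'): step: R->7, L=7; F->plug->F->R->C->L->D->refl->A->L'->D->R'->A->plug->A
Char 9 ('G'): step: R->0, L->0 (L advanced); G->plug->D->R->G->L->B->refl->E->L'->D->R'->F->plug->F
Char 10 ('E'): step: R->1, L=0; E->plug->B->R->G->L->B->refl->E->L'->D->R'->A->plug->A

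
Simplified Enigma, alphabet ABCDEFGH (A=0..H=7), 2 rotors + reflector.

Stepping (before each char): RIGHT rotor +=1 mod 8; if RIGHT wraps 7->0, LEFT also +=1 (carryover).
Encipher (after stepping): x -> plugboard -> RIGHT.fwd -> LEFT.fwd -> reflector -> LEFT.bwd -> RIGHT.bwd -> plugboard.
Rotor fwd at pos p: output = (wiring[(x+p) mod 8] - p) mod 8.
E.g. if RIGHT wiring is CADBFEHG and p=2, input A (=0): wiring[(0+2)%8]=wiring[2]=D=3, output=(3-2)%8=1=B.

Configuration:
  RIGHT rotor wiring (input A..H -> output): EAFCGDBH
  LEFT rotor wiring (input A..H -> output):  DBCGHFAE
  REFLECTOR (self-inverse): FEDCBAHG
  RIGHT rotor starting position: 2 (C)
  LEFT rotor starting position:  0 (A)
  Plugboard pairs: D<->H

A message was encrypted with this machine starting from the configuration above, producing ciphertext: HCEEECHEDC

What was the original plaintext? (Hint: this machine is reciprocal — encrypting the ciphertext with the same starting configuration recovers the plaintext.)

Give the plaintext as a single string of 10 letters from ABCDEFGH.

Char 1 ('H'): step: R->3, L=0; H->plug->D->R->G->L->A->refl->F->L'->F->R'->G->plug->G
Char 2 ('C'): step: R->4, L=0; C->plug->C->R->F->L->F->refl->A->L'->G->R'->H->plug->D
Char 3 ('E'): step: R->5, L=0; E->plug->E->R->D->L->G->refl->H->L'->E->R'->B->plug->B
Char 4 ('E'): step: R->6, L=0; E->plug->E->R->H->L->E->refl->B->L'->B->R'->B->plug->B
Char 5 ('E'): step: R->7, L=0; E->plug->E->R->D->L->G->refl->H->L'->E->R'->G->plug->G
Char 6 ('C'): step: R->0, L->1 (L advanced); C->plug->C->R->F->L->H->refl->G->L'->D->R'->F->plug->F
Char 7 ('H'): step: R->1, L=1; H->plug->D->R->F->L->H->refl->G->L'->D->R'->H->plug->D
Char 8 ('E'): step: R->2, L=1; E->plug->E->R->H->L->C->refl->D->L'->G->R'->H->plug->D
Char 9 ('D'): step: R->3, L=1; D->plug->H->R->C->L->F->refl->A->L'->A->R'->C->plug->C
Char 10 ('C'): step: R->4, L=1; C->plug->C->R->F->L->H->refl->G->L'->D->R'->D->plug->H

Answer: GDBBGFDDCH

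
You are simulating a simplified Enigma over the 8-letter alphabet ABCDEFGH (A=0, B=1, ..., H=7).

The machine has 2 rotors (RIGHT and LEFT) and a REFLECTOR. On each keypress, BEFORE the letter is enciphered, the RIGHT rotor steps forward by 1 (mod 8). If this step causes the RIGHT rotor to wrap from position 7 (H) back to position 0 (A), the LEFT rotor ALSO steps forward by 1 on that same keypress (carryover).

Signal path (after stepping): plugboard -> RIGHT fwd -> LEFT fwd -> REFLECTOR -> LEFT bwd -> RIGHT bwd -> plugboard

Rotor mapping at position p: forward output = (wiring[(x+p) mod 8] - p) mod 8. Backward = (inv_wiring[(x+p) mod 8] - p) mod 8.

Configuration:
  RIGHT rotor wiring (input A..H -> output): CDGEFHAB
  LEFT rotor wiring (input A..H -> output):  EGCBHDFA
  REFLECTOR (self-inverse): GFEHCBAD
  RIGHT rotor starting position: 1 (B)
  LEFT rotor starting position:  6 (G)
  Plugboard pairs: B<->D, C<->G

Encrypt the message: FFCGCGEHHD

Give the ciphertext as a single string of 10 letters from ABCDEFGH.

Answer: EEDFFHFCCH

Derivation:
Char 1 ('F'): step: R->2, L=6; F->plug->F->R->H->L->F->refl->B->L'->G->R'->E->plug->E
Char 2 ('F'): step: R->3, L=6; F->plug->F->R->H->L->F->refl->B->L'->G->R'->E->plug->E
Char 3 ('C'): step: R->4, L=6; C->plug->G->R->C->L->G->refl->A->L'->D->R'->B->plug->D
Char 4 ('G'): step: R->5, L=6; G->plug->C->R->E->L->E->refl->C->L'->B->R'->F->plug->F
Char 5 ('C'): step: R->6, L=6; C->plug->G->R->H->L->F->refl->B->L'->G->R'->F->plug->F
Char 6 ('G'): step: R->7, L=6; G->plug->C->R->E->L->E->refl->C->L'->B->R'->H->plug->H
Char 7 ('E'): step: R->0, L->7 (L advanced); E->plug->E->R->F->L->A->refl->G->L'->H->R'->F->plug->F
Char 8 ('H'): step: R->1, L=7; H->plug->H->R->B->L->F->refl->B->L'->A->R'->G->plug->C
Char 9 ('H'): step: R->2, L=7; H->plug->H->R->B->L->F->refl->B->L'->A->R'->G->plug->C
Char 10 ('D'): step: R->3, L=7; D->plug->B->R->C->L->H->refl->D->L'->D->R'->H->plug->H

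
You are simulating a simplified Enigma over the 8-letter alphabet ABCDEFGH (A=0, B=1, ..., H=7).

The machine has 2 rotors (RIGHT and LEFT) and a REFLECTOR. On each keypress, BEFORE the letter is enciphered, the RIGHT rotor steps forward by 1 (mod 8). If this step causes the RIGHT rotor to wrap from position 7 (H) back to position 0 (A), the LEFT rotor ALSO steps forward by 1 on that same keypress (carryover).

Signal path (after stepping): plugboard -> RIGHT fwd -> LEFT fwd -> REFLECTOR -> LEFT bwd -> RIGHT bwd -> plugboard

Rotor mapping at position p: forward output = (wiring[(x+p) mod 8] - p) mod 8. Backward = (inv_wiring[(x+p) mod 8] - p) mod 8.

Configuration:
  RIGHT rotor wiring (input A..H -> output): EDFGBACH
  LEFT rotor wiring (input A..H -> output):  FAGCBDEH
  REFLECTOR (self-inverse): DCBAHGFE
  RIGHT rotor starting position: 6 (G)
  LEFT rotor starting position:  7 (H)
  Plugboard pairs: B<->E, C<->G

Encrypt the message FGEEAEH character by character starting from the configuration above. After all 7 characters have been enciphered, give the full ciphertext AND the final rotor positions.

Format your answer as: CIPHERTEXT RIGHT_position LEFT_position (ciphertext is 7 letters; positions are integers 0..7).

Char 1 ('F'): step: R->7, L=7; F->plug->F->R->C->L->B->refl->C->L'->F->R'->B->plug->E
Char 2 ('G'): step: R->0, L->0 (L advanced); G->plug->C->R->F->L->D->refl->A->L'->B->R'->E->plug->B
Char 3 ('E'): step: R->1, L=0; E->plug->B->R->E->L->B->refl->C->L'->D->R'->H->plug->H
Char 4 ('E'): step: R->2, L=0; E->plug->B->R->E->L->B->refl->C->L'->D->R'->A->plug->A
Char 5 ('A'): step: R->3, L=0; A->plug->A->R->D->L->C->refl->B->L'->E->R'->E->plug->B
Char 6 ('E'): step: R->4, L=0; E->plug->B->R->E->L->B->refl->C->L'->D->R'->D->plug->D
Char 7 ('H'): step: R->5, L=0; H->plug->H->R->E->L->B->refl->C->L'->D->R'->A->plug->A
Final: ciphertext=EBHABDA, RIGHT=5, LEFT=0

Answer: EBHABDA 5 0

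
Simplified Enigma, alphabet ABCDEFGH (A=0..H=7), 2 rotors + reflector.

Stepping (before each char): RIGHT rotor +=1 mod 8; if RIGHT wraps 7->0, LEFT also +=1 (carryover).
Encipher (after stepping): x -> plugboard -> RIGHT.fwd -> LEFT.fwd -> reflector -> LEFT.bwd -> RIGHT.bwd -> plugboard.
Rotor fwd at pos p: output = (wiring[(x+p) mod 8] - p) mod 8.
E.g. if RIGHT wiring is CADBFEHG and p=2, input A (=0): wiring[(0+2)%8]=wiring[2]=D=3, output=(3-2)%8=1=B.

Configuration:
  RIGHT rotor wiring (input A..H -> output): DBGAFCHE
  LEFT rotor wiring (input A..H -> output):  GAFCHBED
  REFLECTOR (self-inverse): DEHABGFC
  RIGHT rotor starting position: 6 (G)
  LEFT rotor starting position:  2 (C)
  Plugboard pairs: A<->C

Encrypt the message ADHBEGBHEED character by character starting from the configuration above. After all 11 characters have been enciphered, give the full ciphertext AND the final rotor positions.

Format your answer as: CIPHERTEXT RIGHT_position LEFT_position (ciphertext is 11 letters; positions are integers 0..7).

Char 1 ('A'): step: R->7, L=2; A->plug->C->R->C->L->F->refl->G->L'->H->R'->D->plug->D
Char 2 ('D'): step: R->0, L->3 (L advanced); D->plug->D->R->A->L->H->refl->C->L'->H->R'->G->plug->G
Char 3 ('H'): step: R->1, L=3; H->plug->H->R->C->L->G->refl->F->L'->G->R'->F->plug->F
Char 4 ('B'): step: R->2, L=3; B->plug->B->R->G->L->F->refl->G->L'->C->R'->F->plug->F
Char 5 ('E'): step: R->3, L=3; E->plug->E->R->B->L->E->refl->B->L'->D->R'->H->plug->H
Char 6 ('G'): step: R->4, L=3; G->plug->G->R->C->L->G->refl->F->L'->G->R'->B->plug->B
Char 7 ('B'): step: R->5, L=3; B->plug->B->R->C->L->G->refl->F->L'->G->R'->D->plug->D
Char 8 ('H'): step: R->6, L=3; H->plug->H->R->E->L->A->refl->D->L'->F->R'->C->plug->A
Char 9 ('E'): step: R->7, L=3; E->plug->E->R->B->L->E->refl->B->L'->D->R'->G->plug->G
Char 10 ('E'): step: R->0, L->4 (L advanced); E->plug->E->R->F->L->E->refl->B->L'->G->R'->C->plug->A
Char 11 ('D'): step: R->1, L=4; D->plug->D->R->E->L->C->refl->H->L'->D->R'->G->plug->G
Final: ciphertext=DGFFHBDAGAG, RIGHT=1, LEFT=4

Answer: DGFFHBDAGAG 1 4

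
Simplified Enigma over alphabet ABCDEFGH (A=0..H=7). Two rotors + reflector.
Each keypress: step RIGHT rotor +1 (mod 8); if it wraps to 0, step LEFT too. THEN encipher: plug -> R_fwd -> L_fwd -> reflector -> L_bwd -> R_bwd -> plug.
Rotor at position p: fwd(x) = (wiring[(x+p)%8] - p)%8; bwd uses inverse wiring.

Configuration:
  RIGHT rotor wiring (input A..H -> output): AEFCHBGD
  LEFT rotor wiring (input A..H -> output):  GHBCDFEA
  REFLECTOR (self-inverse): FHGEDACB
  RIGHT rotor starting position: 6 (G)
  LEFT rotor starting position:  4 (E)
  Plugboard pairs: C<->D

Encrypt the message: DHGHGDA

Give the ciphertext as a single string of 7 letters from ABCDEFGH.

Char 1 ('D'): step: R->7, L=4; D->plug->C->R->F->L->D->refl->E->L'->D->R'->E->plug->E
Char 2 ('H'): step: R->0, L->5 (L advanced); H->plug->H->R->D->L->B->refl->H->L'->B->R'->F->plug->F
Char 3 ('G'): step: R->1, L=5; G->plug->G->R->C->L->D->refl->E->L'->F->R'->F->plug->F
Char 4 ('H'): step: R->2, L=5; H->plug->H->R->C->L->D->refl->E->L'->F->R'->C->plug->D
Char 5 ('G'): step: R->3, L=5; G->plug->G->R->B->L->H->refl->B->L'->D->R'->D->plug->C
Char 6 ('D'): step: R->4, L=5; D->plug->C->R->C->L->D->refl->E->L'->F->R'->B->plug->B
Char 7 ('A'): step: R->5, L=5; A->plug->A->R->E->L->C->refl->G->L'->H->R'->E->plug->E

Answer: EFFDCBE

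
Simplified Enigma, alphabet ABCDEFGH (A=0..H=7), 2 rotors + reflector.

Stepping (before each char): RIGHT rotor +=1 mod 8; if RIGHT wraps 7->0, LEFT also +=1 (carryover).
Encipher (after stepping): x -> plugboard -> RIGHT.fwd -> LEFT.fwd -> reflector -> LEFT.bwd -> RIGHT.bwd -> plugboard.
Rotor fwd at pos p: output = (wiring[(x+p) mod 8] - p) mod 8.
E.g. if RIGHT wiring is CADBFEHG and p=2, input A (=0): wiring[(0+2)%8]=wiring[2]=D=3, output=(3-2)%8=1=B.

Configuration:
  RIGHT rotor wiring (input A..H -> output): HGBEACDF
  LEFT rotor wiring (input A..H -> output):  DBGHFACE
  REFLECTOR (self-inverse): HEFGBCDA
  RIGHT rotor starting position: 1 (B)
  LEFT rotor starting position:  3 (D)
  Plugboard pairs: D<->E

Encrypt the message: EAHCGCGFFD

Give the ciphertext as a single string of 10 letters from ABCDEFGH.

Char 1 ('E'): step: R->2, L=3; E->plug->D->R->A->L->E->refl->B->L'->E->R'->H->plug->H
Char 2 ('A'): step: R->3, L=3; A->plug->A->R->B->L->C->refl->F->L'->C->R'->E->plug->D
Char 3 ('H'): step: R->4, L=3; H->plug->H->R->A->L->E->refl->B->L'->E->R'->A->plug->A
Char 4 ('C'): step: R->5, L=3; C->plug->C->R->A->L->E->refl->B->L'->E->R'->F->plug->F
Char 5 ('G'): step: R->6, L=3; G->plug->G->R->C->L->F->refl->C->L'->B->R'->C->plug->C
Char 6 ('C'): step: R->7, L=3; C->plug->C->R->H->L->D->refl->G->L'->G->R'->A->plug->A
Char 7 ('G'): step: R->0, L->4 (L advanced); G->plug->G->R->D->L->A->refl->H->L'->E->R'->D->plug->E
Char 8 ('F'): step: R->1, L=4; F->plug->F->R->C->L->G->refl->D->L'->H->R'->D->plug->E
Char 9 ('F'): step: R->2, L=4; F->plug->F->R->D->L->A->refl->H->L'->E->R'->H->plug->H
Char 10 ('D'): step: R->3, L=4; D->plug->E->R->C->L->G->refl->D->L'->H->R'->C->plug->C

Answer: HDAFCAEEHC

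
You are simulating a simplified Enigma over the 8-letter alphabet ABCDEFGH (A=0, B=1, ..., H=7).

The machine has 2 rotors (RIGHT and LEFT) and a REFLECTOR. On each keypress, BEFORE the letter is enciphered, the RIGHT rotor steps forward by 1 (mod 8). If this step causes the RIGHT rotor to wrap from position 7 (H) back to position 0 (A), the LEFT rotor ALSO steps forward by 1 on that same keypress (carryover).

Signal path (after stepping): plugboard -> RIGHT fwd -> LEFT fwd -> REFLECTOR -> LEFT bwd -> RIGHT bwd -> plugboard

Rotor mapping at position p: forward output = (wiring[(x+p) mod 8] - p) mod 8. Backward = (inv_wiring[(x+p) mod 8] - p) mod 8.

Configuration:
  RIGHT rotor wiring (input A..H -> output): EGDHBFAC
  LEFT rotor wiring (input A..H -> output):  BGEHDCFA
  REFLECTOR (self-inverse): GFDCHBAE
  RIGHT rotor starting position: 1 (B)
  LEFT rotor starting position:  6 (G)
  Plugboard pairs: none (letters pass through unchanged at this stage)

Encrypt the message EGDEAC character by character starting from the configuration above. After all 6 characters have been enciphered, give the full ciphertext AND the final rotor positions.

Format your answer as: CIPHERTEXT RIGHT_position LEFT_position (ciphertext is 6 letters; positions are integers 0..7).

Char 1 ('E'): step: R->2, L=6; E->plug->E->R->G->L->F->refl->B->L'->F->R'->B->plug->B
Char 2 ('G'): step: R->3, L=6; G->plug->G->R->D->L->A->refl->G->L'->E->R'->A->plug->A
Char 3 ('D'): step: R->4, L=6; D->plug->D->R->G->L->F->refl->B->L'->F->R'->A->plug->A
Char 4 ('E'): step: R->5, L=6; E->plug->E->R->B->L->C->refl->D->L'->C->R'->G->plug->G
Char 5 ('A'): step: R->6, L=6; A->plug->A->R->C->L->D->refl->C->L'->B->R'->F->plug->F
Char 6 ('C'): step: R->7, L=6; C->plug->C->R->H->L->E->refl->H->L'->A->R'->E->plug->E
Final: ciphertext=BAAGFE, RIGHT=7, LEFT=6

Answer: BAAGFE 7 6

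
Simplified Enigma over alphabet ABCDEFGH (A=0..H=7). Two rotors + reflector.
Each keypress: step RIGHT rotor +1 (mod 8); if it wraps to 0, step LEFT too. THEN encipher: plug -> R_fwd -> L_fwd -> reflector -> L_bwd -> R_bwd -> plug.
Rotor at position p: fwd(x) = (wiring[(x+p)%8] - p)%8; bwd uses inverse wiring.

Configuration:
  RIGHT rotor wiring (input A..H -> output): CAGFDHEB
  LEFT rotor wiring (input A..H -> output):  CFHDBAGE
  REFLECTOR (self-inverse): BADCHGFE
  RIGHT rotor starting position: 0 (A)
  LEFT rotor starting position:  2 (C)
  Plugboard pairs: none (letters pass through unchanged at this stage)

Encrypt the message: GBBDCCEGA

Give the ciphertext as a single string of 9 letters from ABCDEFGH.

Answer: FGHAADCBB

Derivation:
Char 1 ('G'): step: R->1, L=2; G->plug->G->R->A->L->F->refl->G->L'->D->R'->F->plug->F
Char 2 ('B'): step: R->2, L=2; B->plug->B->R->D->L->G->refl->F->L'->A->R'->G->plug->G
Char 3 ('B'): step: R->3, L=2; B->plug->B->R->A->L->F->refl->G->L'->D->R'->H->plug->H
Char 4 ('D'): step: R->4, L=2; D->plug->D->R->F->L->C->refl->D->L'->H->R'->A->plug->A
Char 5 ('C'): step: R->5, L=2; C->plug->C->R->E->L->E->refl->H->L'->C->R'->A->plug->A
Char 6 ('C'): step: R->6, L=2; C->plug->C->R->E->L->E->refl->H->L'->C->R'->D->plug->D
Char 7 ('E'): step: R->7, L=2; E->plug->E->R->G->L->A->refl->B->L'->B->R'->C->plug->C
Char 8 ('G'): step: R->0, L->3 (L advanced); G->plug->G->R->E->L->B->refl->A->L'->A->R'->B->plug->B
Char 9 ('A'): step: R->1, L=3; A->plug->A->R->H->L->E->refl->H->L'->F->R'->B->plug->B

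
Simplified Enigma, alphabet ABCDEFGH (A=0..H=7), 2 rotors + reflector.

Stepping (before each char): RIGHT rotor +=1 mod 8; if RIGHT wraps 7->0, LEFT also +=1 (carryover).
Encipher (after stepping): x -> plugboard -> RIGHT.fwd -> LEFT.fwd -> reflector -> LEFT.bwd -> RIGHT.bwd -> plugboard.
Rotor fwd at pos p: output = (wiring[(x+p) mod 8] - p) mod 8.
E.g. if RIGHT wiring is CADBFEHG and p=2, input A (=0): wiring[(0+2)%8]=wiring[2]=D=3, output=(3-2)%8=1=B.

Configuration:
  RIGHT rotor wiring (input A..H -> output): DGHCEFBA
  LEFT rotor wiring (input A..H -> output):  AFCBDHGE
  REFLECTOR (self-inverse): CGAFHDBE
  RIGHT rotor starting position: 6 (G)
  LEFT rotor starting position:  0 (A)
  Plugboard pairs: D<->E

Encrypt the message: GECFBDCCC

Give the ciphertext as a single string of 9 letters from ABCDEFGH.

Char 1 ('G'): step: R->7, L=0; G->plug->G->R->G->L->G->refl->B->L'->D->R'->E->plug->D
Char 2 ('E'): step: R->0, L->1 (L advanced); E->plug->D->R->C->L->A->refl->C->L'->D->R'->A->plug->A
Char 3 ('C'): step: R->1, L=1; C->plug->C->R->B->L->B->refl->G->L'->E->R'->E->plug->D
Char 4 ('F'): step: R->2, L=1; F->plug->F->R->G->L->D->refl->F->L'->F->R'->A->plug->A
Char 5 ('B'): step: R->3, L=1; B->plug->B->R->B->L->B->refl->G->L'->E->R'->H->plug->H
Char 6 ('D'): step: R->4, L=1; D->plug->E->R->H->L->H->refl->E->L'->A->R'->A->plug->A
Char 7 ('C'): step: R->5, L=1; C->plug->C->R->D->L->C->refl->A->L'->C->R'->F->plug->F
Char 8 ('C'): step: R->6, L=1; C->plug->C->R->F->L->F->refl->D->L'->G->R'->G->plug->G
Char 9 ('C'): step: R->7, L=1; C->plug->C->R->H->L->H->refl->E->L'->A->R'->D->plug->E

Answer: DADAHAFGE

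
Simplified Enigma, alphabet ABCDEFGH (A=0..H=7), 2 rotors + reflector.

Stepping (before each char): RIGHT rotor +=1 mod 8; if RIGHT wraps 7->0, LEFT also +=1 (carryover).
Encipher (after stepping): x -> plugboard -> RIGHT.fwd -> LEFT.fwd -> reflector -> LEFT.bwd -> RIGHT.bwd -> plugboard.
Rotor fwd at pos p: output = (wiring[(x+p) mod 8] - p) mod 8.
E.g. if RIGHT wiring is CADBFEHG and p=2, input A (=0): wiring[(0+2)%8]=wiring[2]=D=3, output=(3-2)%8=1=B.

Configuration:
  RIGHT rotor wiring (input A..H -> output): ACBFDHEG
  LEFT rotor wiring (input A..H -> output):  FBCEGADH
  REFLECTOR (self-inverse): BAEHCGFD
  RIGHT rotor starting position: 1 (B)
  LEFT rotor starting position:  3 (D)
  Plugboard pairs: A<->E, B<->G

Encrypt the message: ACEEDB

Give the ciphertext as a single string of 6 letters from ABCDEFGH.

Answer: BFHHBC

Derivation:
Char 1 ('A'): step: R->2, L=3; A->plug->E->R->C->L->F->refl->G->L'->G->R'->G->plug->B
Char 2 ('C'): step: R->3, L=3; C->plug->C->R->E->L->E->refl->C->L'->F->R'->F->plug->F
Char 3 ('E'): step: R->4, L=3; E->plug->A->R->H->L->H->refl->D->L'->B->R'->H->plug->H
Char 4 ('E'): step: R->5, L=3; E->plug->A->R->C->L->F->refl->G->L'->G->R'->H->plug->H
Char 5 ('D'): step: R->6, L=3; D->plug->D->R->E->L->E->refl->C->L'->F->R'->G->plug->B
Char 6 ('B'): step: R->7, L=3; B->plug->G->R->A->L->B->refl->A->L'->D->R'->C->plug->C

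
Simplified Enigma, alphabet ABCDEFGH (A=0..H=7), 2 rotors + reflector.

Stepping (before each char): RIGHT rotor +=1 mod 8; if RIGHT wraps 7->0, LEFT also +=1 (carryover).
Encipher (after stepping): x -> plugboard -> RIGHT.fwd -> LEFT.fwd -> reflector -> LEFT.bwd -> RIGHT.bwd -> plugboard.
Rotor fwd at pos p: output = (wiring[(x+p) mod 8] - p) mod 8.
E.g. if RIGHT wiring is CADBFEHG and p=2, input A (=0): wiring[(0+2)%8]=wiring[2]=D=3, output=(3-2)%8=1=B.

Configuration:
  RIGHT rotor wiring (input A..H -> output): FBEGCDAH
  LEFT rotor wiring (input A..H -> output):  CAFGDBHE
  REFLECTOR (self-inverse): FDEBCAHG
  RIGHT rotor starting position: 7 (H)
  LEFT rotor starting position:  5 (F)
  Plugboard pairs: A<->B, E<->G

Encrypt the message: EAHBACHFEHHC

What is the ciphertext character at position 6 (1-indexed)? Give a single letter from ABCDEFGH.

Char 1 ('E'): step: R->0, L->6 (L advanced); E->plug->G->R->A->L->B->refl->D->L'->H->R'->H->plug->H
Char 2 ('A'): step: R->1, L=6; A->plug->B->R->D->L->C->refl->E->L'->C->R'->E->plug->G
Char 3 ('H'): step: R->2, L=6; H->plug->H->R->H->L->D->refl->B->L'->A->R'->C->plug->C
Char 4 ('B'): step: R->3, L=6; B->plug->A->R->D->L->C->refl->E->L'->C->R'->F->plug->F
Char 5 ('A'): step: R->4, L=6; A->plug->B->R->H->L->D->refl->B->L'->A->R'->G->plug->E
Char 6 ('C'): step: R->5, L=6; C->plug->C->R->C->L->E->refl->C->L'->D->R'->B->plug->A

A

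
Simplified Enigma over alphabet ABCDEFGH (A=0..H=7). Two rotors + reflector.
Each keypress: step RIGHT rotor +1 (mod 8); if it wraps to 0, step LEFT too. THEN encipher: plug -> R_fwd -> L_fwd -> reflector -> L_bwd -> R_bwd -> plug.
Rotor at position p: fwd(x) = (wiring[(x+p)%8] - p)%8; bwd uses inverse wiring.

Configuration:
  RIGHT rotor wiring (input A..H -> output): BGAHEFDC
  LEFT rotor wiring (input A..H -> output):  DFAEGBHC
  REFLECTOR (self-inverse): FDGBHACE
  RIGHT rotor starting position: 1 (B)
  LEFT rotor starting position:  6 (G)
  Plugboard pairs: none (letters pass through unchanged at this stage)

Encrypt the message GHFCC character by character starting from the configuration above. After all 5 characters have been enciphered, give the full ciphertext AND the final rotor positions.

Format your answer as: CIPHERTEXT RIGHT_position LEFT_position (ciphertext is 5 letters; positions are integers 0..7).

Answer: FADDF 6 6

Derivation:
Char 1 ('G'): step: R->2, L=6; G->plug->G->R->H->L->D->refl->B->L'->A->R'->F->plug->F
Char 2 ('H'): step: R->3, L=6; H->plug->H->R->F->L->G->refl->C->L'->E->R'->A->plug->A
Char 3 ('F'): step: R->4, L=6; F->plug->F->R->C->L->F->refl->A->L'->G->R'->D->plug->D
Char 4 ('C'): step: R->5, L=6; C->plug->C->R->F->L->G->refl->C->L'->E->R'->D->plug->D
Char 5 ('C'): step: R->6, L=6; C->plug->C->R->D->L->H->refl->E->L'->B->R'->F->plug->F
Final: ciphertext=FADDF, RIGHT=6, LEFT=6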